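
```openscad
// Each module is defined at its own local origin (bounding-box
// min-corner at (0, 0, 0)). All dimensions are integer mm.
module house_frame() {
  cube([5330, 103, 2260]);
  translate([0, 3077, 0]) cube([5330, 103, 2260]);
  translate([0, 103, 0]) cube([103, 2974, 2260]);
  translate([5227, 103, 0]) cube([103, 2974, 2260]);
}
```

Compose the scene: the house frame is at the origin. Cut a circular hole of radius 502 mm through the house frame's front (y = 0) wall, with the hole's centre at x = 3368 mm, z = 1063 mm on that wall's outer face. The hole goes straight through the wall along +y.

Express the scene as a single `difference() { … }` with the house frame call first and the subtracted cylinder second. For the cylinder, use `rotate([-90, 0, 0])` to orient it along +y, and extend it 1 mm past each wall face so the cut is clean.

difference() {
  house_frame();
  translate([3368, -1, 1063]) rotate([-90, 0, 0]) cylinder(h = 105, r = 502);
}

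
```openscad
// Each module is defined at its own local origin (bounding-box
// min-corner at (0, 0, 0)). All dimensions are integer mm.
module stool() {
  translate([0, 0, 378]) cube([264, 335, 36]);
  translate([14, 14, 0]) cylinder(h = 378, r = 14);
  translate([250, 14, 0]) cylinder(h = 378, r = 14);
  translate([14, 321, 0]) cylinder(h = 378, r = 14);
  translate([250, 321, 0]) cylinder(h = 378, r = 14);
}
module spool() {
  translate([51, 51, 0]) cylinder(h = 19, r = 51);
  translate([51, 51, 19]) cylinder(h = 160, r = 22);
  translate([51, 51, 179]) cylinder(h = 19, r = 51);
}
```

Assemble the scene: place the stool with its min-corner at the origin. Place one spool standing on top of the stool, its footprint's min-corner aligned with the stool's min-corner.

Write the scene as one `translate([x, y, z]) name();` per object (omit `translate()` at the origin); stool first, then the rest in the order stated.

stool();
translate([0, 0, 414]) spool();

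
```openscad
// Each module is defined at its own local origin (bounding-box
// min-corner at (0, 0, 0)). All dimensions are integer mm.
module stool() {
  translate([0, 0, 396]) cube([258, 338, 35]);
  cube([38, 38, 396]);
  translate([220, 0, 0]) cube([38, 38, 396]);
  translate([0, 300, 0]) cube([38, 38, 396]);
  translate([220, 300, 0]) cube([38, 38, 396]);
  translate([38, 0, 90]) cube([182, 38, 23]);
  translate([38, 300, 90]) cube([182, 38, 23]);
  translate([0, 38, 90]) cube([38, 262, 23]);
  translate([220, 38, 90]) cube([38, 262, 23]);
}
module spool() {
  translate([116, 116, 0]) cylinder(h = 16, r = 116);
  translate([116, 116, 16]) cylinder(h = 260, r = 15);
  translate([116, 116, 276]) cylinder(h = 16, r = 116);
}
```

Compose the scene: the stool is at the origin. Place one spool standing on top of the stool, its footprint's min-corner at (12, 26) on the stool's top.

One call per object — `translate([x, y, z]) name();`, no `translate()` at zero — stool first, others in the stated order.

stool();
translate([12, 26, 431]) spool();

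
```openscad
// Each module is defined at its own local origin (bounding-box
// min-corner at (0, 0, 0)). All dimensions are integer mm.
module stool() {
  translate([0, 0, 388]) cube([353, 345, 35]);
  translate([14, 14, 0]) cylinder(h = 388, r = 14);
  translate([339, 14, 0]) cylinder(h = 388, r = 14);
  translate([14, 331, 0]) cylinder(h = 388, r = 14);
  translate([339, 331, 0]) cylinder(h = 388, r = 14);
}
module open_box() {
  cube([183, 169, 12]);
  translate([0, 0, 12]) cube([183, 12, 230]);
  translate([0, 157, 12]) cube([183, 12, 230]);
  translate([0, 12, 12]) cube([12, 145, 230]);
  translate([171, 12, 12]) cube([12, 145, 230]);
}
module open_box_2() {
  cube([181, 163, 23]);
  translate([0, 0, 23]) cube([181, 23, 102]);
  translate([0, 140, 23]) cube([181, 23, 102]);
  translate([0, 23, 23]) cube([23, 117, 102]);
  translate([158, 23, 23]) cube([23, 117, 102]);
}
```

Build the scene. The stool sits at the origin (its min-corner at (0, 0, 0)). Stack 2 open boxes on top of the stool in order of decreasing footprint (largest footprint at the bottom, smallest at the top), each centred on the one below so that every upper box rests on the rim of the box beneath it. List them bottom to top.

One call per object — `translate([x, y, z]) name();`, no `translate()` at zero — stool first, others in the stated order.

stool();
translate([85, 88, 423]) open_box();
translate([86, 91, 665]) open_box_2();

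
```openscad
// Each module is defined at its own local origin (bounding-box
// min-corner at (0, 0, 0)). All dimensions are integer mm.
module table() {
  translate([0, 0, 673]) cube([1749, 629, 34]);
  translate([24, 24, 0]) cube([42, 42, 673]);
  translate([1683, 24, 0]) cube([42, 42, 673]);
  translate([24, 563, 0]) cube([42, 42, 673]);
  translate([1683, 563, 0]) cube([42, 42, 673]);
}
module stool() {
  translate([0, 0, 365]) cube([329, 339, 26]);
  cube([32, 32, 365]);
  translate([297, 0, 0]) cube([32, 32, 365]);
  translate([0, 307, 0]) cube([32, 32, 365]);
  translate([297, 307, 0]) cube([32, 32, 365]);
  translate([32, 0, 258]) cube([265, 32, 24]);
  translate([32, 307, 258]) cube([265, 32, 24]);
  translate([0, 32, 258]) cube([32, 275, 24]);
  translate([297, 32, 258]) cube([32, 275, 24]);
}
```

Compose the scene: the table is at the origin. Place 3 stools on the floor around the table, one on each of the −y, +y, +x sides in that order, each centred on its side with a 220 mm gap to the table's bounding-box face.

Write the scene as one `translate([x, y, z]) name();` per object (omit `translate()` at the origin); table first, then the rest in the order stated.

table();
translate([710, -559, 0]) stool();
translate([710, 849, 0]) stool();
translate([1969, 145, 0]) stool();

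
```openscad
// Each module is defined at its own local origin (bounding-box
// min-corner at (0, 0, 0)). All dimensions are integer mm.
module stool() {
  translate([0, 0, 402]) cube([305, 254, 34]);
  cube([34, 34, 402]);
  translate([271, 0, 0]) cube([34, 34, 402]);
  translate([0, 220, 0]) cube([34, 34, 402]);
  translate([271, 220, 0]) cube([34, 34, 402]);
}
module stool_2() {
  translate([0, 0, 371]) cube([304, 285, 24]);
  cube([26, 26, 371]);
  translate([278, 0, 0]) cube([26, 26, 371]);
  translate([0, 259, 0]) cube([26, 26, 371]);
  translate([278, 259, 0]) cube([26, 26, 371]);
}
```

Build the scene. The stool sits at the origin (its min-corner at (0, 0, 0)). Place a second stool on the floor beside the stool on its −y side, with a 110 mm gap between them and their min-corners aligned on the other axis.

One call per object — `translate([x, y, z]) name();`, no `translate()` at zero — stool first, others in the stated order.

stool();
translate([0, -395, 0]) stool_2();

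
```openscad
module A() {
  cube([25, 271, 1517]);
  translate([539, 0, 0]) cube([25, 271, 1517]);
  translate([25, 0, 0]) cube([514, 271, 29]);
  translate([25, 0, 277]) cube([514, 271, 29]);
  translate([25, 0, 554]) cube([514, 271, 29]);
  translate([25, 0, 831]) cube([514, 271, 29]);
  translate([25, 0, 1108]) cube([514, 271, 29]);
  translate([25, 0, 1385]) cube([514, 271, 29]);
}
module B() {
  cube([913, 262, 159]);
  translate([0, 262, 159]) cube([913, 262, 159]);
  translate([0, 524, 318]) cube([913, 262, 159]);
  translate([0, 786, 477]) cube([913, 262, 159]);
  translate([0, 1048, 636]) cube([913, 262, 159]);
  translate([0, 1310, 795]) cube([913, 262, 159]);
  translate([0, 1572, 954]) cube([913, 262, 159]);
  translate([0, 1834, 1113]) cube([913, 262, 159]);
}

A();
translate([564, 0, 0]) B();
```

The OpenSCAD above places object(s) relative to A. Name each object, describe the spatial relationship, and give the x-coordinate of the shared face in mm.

The bookshelf's +x face and the staircase's −x face are both at x = 564 mm.

A is a bookshelf. B is a staircase. The staircase is against the bookshelf's +x side, with their −y faces flush. The x-coordinate of the shared face is 564 mm.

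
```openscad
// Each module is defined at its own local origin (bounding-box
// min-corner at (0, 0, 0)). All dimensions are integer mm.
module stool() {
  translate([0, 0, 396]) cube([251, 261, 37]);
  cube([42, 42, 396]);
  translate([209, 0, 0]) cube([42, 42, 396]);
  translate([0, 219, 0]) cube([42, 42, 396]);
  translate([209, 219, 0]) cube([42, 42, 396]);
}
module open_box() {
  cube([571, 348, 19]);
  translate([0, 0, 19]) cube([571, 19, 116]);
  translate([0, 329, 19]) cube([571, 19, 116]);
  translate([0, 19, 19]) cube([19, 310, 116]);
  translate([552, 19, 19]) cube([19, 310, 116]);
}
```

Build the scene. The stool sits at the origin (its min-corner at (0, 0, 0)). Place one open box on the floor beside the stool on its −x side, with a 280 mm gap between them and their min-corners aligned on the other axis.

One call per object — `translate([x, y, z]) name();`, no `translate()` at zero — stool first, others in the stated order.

stool();
translate([-851, 0, 0]) open_box();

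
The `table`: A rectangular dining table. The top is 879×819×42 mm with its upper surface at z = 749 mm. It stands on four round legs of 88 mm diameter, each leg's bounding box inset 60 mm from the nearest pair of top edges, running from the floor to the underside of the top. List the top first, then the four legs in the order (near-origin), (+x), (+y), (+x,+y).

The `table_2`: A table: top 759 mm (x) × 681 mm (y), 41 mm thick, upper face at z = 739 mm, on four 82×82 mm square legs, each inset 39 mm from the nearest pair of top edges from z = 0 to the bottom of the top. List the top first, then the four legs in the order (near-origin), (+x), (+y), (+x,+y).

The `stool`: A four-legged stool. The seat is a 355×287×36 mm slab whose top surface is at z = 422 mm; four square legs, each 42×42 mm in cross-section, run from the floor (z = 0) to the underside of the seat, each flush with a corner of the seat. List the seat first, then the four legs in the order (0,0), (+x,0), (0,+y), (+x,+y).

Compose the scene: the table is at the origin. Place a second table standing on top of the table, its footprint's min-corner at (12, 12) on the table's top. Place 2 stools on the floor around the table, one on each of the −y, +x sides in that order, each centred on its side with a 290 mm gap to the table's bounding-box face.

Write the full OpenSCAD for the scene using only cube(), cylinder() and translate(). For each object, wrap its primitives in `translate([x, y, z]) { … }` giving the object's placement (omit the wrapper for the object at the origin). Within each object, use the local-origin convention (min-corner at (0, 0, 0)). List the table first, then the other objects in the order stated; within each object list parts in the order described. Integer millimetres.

translate([0, 0, 707]) cube([879, 819, 42]);
translate([104, 104, 0]) cylinder(h = 707, r = 44);
translate([775, 104, 0]) cylinder(h = 707, r = 44);
translate([104, 715, 0]) cylinder(h = 707, r = 44);
translate([775, 715, 0]) cylinder(h = 707, r = 44);
translate([12, 12, 749]) {
  translate([0, 0, 698]) cube([759, 681, 41]);
  translate([39, 39, 0]) cube([82, 82, 698]);
  translate([638, 39, 0]) cube([82, 82, 698]);
  translate([39, 560, 0]) cube([82, 82, 698]);
  translate([638, 560, 0]) cube([82, 82, 698]);
}
translate([262, -577, 0]) {
  translate([0, 0, 386]) cube([355, 287, 36]);
  cube([42, 42, 386]);
  translate([313, 0, 0]) cube([42, 42, 386]);
  translate([0, 245, 0]) cube([42, 42, 386]);
  translate([313, 245, 0]) cube([42, 42, 386]);
}
translate([1169, 266, 0]) {
  translate([0, 0, 386]) cube([355, 287, 36]);
  cube([42, 42, 386]);
  translate([313, 0, 0]) cube([42, 42, 386]);
  translate([0, 245, 0]) cube([42, 42, 386]);
  translate([313, 245, 0]) cube([42, 42, 386]);
}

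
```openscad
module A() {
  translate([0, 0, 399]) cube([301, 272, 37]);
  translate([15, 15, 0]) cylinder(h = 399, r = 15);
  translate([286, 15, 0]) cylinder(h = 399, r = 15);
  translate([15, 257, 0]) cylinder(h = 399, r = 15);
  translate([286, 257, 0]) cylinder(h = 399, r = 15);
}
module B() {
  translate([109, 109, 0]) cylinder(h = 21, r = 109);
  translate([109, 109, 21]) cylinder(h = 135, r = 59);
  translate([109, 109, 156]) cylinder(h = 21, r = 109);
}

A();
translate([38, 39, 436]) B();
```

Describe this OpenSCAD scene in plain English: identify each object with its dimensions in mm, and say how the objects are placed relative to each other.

A is a four-legged stool. The seat is 301×272 mm, 37 mm thick, top at z = 436 mm. It stands on four round legs, each 30 mm in diameter, from z = 0 to the seat underside, each leg's axis is inset half a diameter from the nearest pair of seat edges (so the leg's bounding box is flush with the corner).

B is a spool: two coaxial disc flanges of radius 109 mm and thickness 21 mm, joined by a core cylinder of radius 59 mm and height 135 mm. The lower flange rests on z = 0 and the three cylinders share a vertical axis.

The spool is on top of the stool.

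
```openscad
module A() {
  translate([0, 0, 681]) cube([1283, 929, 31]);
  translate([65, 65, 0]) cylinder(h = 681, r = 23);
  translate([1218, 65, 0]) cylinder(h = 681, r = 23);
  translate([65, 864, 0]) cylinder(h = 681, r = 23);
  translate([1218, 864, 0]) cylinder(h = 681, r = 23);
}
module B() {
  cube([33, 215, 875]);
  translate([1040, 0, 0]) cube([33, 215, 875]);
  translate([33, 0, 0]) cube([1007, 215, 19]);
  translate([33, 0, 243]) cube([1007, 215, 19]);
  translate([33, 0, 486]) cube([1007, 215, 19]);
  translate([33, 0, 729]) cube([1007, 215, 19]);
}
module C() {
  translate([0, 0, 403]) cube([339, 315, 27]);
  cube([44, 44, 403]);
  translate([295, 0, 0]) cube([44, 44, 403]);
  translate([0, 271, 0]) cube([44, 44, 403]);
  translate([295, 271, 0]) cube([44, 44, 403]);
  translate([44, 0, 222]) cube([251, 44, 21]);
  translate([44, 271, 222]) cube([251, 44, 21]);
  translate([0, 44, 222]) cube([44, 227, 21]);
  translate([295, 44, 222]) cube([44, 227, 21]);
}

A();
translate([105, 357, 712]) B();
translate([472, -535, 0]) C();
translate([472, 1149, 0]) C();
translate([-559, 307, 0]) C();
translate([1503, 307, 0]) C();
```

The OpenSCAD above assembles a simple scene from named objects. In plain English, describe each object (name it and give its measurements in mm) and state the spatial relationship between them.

A is a table with a 1283×929 mm rectangular top, 31 mm thick, top surface at z = 712 mm, supported by four round legs of 46 mm diameter, each leg's bounding box inset 42 mm from the nearest pair of top edges, running from the floor.

B is a bookshelf 1073 mm wide overall, 215 mm deep and 875 mm tall. The two sides are 33 mm thick vertical panels. 4 horizontal shelves of 19 mm thickness span between the inner faces of the sides; the lowest shelf sits on the floor and shelves are stacked with a clear vertical gap of 224 mm between each pair.

C is a simple wooden stool: a rectangular seat 339 mm (x) by 315 mm (y), 27 mm thick, top face at z = 430 mm, on four square legs, each 44×44 mm in cross-section. The legs rest on z = 0, each flush with a corner of the seat. Four stretchers, 44 mm wide and 21 mm tall, connect adjacent legs with their undersides at z = 222 mm, each running between the inner faces of the legs it joins and aligned with the legs' outer faces on the other axis.

The bookshelf is on top of the table, centred. Four stools sit around the table at the −y, +y, −x, +x sides.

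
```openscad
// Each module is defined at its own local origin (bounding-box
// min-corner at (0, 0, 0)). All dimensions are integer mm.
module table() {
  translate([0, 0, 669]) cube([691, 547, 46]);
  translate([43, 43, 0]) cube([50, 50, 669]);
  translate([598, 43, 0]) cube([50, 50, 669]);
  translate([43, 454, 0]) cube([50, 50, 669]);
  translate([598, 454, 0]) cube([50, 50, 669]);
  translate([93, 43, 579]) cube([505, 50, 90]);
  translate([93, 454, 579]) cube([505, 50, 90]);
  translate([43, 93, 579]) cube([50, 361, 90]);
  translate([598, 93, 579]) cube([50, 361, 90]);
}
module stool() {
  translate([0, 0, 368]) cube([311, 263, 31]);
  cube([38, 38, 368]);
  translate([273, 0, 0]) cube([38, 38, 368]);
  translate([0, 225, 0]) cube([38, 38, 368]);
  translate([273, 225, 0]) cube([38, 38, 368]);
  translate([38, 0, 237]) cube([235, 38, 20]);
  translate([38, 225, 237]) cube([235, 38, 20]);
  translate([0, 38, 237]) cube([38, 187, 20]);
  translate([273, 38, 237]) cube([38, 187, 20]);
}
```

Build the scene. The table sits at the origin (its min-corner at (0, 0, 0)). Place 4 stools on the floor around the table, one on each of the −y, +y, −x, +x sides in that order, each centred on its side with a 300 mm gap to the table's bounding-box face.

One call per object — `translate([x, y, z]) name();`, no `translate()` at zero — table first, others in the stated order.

table();
translate([190, -563, 0]) stool();
translate([190, 847, 0]) stool();
translate([-611, 142, 0]) stool();
translate([991, 142, 0]) stool();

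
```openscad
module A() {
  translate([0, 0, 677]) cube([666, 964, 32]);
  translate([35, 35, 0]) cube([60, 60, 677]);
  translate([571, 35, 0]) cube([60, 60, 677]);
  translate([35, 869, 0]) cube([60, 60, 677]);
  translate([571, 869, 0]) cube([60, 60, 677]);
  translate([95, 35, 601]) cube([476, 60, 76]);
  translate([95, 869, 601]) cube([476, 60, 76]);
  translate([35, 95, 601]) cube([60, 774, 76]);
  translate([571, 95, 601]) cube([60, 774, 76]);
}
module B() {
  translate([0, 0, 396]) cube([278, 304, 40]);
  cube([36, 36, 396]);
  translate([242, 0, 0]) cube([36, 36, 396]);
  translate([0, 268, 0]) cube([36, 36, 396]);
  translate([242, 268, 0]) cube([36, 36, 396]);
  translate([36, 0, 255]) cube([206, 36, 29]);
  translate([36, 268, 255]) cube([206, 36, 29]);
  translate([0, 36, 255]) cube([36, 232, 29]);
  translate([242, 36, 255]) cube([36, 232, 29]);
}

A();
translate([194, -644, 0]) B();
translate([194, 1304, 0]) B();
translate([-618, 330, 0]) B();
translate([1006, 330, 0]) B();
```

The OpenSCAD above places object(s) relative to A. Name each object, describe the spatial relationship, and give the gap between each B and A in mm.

Each stool's nearest face is 340 mm from the table's bounding box.

A is a table. B is a stool. Four stools sit around the table at the −y, +y, −x, +x sides. The gap between each stool and the table is 340 mm.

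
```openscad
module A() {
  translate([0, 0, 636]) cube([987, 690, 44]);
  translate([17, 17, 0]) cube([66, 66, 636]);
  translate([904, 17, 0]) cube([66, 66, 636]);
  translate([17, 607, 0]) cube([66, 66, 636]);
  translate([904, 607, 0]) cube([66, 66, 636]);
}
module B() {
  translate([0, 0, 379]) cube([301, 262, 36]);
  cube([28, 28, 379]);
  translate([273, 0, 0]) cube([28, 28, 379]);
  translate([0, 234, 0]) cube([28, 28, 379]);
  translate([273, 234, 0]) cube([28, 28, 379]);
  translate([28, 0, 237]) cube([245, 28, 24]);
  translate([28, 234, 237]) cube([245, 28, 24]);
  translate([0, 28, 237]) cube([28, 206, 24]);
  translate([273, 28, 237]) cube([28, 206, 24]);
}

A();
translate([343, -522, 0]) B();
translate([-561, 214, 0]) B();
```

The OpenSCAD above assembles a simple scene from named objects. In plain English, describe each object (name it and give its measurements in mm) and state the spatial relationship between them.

A is a table with a 987×690 mm rectangular top, 44 mm thick, top surface at z = 680 mm, supported by four 66×66 mm square legs, each inset 17 mm from the nearest pair of top edges, running from the floor.

B is a four-legged stool. The seat is 301×262 mm, 36 mm thick, top at z = 415 mm. It stands on four square legs, each 28×28 mm in cross-section, from z = 0 to the seat underside, each flush with a corner of the seat. Four stretchers, 28 mm wide and 24 mm tall, connect adjacent legs with their undersides at z = 237 mm, each running between the inner faces of the legs it joins and aligned with the legs' outer faces on the other axis.

Two stools sit around the table at the −y, −x sides.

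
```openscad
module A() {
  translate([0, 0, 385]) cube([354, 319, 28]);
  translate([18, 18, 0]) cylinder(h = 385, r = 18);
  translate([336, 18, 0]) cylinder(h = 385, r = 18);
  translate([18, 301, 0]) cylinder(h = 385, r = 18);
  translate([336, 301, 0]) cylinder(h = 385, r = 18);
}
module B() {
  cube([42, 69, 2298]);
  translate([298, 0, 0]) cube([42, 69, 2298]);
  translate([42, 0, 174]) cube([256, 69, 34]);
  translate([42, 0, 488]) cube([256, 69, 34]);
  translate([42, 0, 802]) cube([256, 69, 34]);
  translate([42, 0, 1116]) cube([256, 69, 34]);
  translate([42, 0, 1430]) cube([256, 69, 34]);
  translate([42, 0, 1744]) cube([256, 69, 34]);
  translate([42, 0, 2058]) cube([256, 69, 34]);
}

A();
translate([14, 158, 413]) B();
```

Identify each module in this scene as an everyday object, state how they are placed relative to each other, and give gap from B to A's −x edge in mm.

The ladder's min-x is at 14; the stool's min-x is 0; gap = 14 mm.

A is a stool. B is a ladder. The ladder is on top of the stool. The gap from the ladder to the stool's −x edge is 14 mm.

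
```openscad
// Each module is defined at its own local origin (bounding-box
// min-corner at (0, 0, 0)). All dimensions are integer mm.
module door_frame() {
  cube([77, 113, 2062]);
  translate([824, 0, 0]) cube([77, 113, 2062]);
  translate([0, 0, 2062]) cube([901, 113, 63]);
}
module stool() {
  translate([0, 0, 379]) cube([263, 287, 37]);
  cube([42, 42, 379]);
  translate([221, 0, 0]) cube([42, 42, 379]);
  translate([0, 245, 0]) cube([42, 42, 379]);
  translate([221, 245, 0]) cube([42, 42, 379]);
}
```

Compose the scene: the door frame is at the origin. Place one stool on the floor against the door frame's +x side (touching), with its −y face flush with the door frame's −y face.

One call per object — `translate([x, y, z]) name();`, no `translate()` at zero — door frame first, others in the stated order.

door_frame();
translate([901, 0, 0]) stool();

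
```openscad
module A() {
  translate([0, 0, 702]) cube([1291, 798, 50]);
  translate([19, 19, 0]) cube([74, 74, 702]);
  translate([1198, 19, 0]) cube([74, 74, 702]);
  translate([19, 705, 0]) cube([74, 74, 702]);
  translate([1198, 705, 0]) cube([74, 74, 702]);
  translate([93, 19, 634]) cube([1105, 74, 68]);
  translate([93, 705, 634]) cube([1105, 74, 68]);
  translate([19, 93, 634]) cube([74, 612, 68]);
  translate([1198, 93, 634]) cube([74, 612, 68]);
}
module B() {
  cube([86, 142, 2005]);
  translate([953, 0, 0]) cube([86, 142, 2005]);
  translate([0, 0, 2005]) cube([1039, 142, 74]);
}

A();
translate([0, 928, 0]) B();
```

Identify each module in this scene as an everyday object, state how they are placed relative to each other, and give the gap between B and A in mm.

A is a table. B is a door frame. The door frame is on the floor beside the table on its +y side. The gap between the door frame and the table is 130 mm.

The door frame's nearest face is 130 mm from the table's +y face.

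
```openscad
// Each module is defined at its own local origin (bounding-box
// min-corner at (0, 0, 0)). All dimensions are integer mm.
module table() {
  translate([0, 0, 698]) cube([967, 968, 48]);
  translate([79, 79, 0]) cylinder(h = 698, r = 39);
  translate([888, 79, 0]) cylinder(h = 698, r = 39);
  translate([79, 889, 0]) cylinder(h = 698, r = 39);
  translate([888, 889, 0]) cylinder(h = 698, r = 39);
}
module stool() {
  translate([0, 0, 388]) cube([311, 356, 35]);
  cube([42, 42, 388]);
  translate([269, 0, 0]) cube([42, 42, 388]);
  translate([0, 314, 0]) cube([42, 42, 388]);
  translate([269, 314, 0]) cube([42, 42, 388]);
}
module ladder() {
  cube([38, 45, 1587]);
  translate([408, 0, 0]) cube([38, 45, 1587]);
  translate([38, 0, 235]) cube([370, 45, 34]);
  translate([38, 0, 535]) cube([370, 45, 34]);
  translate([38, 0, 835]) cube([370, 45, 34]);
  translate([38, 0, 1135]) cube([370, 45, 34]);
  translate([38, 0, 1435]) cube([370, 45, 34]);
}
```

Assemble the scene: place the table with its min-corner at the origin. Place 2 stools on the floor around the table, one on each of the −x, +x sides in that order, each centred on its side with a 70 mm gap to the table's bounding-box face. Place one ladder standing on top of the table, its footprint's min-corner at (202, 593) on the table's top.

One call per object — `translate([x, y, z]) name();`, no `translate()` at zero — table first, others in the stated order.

table();
translate([-381, 306, 0]) stool();
translate([1037, 306, 0]) stool();
translate([202, 593, 746]) ladder();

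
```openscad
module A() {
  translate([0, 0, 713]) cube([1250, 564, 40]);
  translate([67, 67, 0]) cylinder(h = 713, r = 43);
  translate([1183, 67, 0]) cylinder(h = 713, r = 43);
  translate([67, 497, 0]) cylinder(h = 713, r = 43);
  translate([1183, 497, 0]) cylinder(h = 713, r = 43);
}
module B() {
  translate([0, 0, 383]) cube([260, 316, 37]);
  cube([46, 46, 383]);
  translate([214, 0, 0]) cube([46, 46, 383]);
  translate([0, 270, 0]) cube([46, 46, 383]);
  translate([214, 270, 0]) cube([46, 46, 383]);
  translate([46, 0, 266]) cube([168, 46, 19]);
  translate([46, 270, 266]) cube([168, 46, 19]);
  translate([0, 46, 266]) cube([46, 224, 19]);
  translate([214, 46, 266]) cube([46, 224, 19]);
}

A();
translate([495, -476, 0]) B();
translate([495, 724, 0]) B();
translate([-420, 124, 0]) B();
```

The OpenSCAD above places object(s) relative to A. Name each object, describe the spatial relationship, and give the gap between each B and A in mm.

Each stool's nearest face is 160 mm from the table's bounding box.

A is a table. B is a stool. Three stools sit around the table at the −y, +y, −x sides. The gap between each stool and the table is 160 mm.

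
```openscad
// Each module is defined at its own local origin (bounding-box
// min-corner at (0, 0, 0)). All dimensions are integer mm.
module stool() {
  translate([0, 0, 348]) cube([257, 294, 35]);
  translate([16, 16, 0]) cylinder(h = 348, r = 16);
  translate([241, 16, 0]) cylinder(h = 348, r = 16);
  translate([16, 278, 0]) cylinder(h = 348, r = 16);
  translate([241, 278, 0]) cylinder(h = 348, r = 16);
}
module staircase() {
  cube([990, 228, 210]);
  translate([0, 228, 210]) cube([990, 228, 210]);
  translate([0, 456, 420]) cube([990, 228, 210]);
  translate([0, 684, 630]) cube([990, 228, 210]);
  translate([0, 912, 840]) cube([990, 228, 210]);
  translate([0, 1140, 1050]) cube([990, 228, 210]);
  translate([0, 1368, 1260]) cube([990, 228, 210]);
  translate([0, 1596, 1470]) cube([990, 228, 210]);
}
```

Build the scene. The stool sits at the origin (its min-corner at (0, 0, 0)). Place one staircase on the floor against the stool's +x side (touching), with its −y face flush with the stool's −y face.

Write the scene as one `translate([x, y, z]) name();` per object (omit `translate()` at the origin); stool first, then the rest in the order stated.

stool();
translate([257, 0, 0]) staircase();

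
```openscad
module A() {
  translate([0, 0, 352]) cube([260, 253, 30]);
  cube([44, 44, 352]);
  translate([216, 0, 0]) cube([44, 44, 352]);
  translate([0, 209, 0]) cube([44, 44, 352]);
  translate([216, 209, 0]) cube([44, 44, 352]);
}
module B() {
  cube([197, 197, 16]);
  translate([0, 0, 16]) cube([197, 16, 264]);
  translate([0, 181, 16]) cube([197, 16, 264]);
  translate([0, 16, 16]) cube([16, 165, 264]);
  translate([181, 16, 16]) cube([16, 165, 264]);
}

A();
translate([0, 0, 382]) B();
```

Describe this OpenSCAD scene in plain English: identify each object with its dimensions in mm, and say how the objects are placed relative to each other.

A is a simple wooden stool: a rectangular seat 260 mm (x) by 253 mm (y), 30 mm thick, top face at z = 382 mm, on four square legs, each 44×44 mm in cross-section. The legs rest on z = 0, each flush with a corner of the seat.

B is an open-topped rectangular box: outside dimensions 197×197×280 mm, with a uniform wall and base thickness of 16 mm. The base is a full 197×197 slab on the floor; four walls sit on top of the base. The front and back walls (the −y and +y sides) span the full width; the two side walls fit between them.

The open box is on top of the stool.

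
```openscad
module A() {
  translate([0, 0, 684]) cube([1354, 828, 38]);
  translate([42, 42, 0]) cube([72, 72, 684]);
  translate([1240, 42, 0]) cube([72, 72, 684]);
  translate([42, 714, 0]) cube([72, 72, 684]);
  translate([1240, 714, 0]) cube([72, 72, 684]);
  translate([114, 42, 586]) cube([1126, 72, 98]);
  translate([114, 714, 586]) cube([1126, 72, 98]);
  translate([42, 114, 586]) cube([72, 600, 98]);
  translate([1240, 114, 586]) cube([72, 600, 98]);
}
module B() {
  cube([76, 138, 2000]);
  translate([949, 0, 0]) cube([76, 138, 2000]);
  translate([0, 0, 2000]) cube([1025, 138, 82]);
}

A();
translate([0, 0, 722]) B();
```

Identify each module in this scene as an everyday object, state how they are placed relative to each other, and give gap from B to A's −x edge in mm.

The door frame's min-x is at 0; the table's min-x is 0; gap = 0 mm.

A is a table. B is a door frame. The door frame is on top of the table. The gap from the door frame to the table's −x edge is 0 mm.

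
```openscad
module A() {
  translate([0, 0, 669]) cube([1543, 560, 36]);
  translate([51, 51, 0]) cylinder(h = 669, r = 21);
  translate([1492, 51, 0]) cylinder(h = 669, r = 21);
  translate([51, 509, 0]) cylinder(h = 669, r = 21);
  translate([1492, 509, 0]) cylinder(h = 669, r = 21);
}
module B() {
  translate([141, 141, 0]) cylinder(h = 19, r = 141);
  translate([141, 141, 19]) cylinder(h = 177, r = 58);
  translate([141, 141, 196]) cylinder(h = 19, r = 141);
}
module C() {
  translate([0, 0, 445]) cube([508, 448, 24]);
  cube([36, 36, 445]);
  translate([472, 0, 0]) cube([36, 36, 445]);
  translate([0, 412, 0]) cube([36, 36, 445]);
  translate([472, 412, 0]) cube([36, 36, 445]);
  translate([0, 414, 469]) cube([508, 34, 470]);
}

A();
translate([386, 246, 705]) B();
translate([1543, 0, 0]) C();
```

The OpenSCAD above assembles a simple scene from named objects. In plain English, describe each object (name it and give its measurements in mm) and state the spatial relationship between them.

A is a table: top 1543 mm (x) × 560 mm (y), 36 mm thick, upper face at z = 705 mm, on four round legs of 42 mm diameter, each leg's bounding box inset 30 mm from the nearest pair of top edges, running from z = 0 to the bottom of the top.

B is a spool: two coaxial disc flanges of radius 141 mm and thickness 19 mm, joined by a core cylinder of radius 58 mm and height 177 mm. The lower flange rests on z = 0 and the three cylinders share a vertical axis.

C is a chair: 508×448 mm seat, 24 mm thick, top at z = 469 mm, on four 36 mm square corner legs flush with the seat edges. A 34 mm thick backrest slab spans the full seat width, extending 470 mm above the seat top, its back face flush with the seat's +y edge.

The spool is on top of the table. The chair is against the table's +x side, with their −y faces flush.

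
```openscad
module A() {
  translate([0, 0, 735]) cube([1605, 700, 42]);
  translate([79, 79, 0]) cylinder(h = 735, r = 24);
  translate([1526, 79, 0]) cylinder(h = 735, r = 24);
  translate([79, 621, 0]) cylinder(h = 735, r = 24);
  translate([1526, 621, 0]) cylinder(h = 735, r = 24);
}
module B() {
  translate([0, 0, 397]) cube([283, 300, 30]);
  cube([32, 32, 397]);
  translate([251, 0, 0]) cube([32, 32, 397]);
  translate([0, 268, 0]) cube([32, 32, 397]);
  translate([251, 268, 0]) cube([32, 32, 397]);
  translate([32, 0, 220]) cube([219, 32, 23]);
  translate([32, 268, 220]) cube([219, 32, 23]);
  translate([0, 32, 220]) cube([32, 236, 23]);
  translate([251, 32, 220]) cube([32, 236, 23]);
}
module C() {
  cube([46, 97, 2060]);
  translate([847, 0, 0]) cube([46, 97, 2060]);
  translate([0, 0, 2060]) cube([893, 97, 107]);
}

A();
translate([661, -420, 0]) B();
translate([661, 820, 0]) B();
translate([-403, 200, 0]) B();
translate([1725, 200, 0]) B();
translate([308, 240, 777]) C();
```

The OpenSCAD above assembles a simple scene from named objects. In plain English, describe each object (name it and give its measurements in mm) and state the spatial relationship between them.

A is a table with a 1605×700 mm rectangular top, 42 mm thick, top surface at z = 777 mm, supported by four round legs of 48 mm diameter, each leg's bounding box inset 55 mm from the nearest pair of top edges, running from the floor.

B is a four-legged stool. The seat is a 283×300×30 mm slab whose top surface is at z = 427 mm; four square legs, each 32×32 mm in cross-section, run from the floor (z = 0) to the underside of the seat, each flush with a corner of the seat. Four stretchers, 32 mm wide and 23 mm tall, connect adjacent legs with their undersides at z = 220 mm, each running between the inner faces of the legs it joins and aligned with the legs' outer faces on the other axis.

C is a rectangular door frame: two vertical jambs of 46×97 mm section, 2060 mm tall, with a clear opening 801 mm wide between their inner faces. A header 107 mm tall and 97 mm deep lies on top of the jambs and spans the full outside width.

Four stools sit around the table at the −y, +y, −x, +x sides. The door frame is on top of the table.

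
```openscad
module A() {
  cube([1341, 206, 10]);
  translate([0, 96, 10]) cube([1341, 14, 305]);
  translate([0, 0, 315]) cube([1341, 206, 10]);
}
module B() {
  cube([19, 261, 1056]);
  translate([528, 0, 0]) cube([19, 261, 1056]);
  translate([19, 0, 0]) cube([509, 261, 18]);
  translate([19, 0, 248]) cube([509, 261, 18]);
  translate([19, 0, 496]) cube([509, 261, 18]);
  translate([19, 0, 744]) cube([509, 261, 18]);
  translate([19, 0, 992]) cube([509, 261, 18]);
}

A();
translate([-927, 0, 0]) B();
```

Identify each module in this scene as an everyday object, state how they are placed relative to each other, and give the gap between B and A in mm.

A is an I-beam. B is a bookshelf. The bookshelf is on the floor beside the I-beam on its −x side. The gap between the bookshelf and the I-beam is 380 mm.

The bookshelf's nearest face is 380 mm from the I-beam's −x face.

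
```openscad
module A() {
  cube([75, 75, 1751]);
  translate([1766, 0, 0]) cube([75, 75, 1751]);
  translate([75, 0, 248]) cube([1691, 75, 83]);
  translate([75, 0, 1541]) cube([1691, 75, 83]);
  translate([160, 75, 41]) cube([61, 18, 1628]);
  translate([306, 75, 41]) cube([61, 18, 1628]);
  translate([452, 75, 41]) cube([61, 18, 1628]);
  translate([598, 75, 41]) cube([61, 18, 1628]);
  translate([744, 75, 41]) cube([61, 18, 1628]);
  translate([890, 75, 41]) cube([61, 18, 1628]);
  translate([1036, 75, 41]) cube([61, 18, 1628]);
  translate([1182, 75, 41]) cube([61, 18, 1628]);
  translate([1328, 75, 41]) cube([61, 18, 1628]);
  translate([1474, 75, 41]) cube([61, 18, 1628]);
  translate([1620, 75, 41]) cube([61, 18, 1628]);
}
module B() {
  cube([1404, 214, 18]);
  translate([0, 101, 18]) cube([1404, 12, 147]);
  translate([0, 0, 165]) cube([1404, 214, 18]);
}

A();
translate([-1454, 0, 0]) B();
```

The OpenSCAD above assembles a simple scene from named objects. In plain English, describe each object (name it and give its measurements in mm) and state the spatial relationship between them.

A is a fence section. Two 75×75 mm posts, 1751 mm tall, stand on the floor with a clear span of 1691 mm between their inner faces. Two horizontal rails of 75×83 mm section span the gap between the posts with their undersides at z = 248 mm and z = 1541 mm, flush with the posts' −y face. 11 pickets, each 61 mm wide, 18 mm thick and 1628 mm tall, are fixed to the +y face of the rails with their bottoms at z = 41 mm, evenly spaced across the span with equal gaps (rounded down to the nearest mm) at the −x end and between each pair — any rounding remainder accumulates at the +x end.

B is an I-beam lying along x, 1404 mm long. Overall section height 183 mm. Two flanges 214 mm wide (y) and 18 mm thick, one on the floor and one at the top; a web 12 mm thick runs between them, centred on the flange width.

The I-beam is on the floor beside the fence section on its −x side.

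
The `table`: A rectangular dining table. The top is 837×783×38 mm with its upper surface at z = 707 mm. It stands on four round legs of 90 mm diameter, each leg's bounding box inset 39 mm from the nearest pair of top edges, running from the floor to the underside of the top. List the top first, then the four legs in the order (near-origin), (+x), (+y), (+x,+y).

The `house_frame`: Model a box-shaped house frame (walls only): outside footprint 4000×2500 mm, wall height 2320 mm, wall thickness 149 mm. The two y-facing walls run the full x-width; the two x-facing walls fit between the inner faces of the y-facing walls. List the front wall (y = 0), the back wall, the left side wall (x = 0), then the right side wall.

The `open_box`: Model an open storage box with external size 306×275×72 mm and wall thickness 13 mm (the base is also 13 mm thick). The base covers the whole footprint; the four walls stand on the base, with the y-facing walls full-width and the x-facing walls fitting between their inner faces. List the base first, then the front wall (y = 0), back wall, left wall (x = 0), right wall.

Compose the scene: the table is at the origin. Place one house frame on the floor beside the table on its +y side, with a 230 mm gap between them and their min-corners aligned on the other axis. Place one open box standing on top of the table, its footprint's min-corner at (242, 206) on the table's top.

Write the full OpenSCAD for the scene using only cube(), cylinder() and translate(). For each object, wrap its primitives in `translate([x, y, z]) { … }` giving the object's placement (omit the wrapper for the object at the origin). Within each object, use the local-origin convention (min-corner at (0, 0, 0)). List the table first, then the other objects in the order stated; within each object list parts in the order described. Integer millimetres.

translate([0, 0, 669]) cube([837, 783, 38]);
translate([84, 84, 0]) cylinder(h = 669, r = 45);
translate([753, 84, 0]) cylinder(h = 669, r = 45);
translate([84, 699, 0]) cylinder(h = 669, r = 45);
translate([753, 699, 0]) cylinder(h = 669, r = 45);
translate([0, 1013, 0]) {
  cube([4000, 149, 2320]);
  translate([0, 2351, 0]) cube([4000, 149, 2320]);
  translate([0, 149, 0]) cube([149, 2202, 2320]);
  translate([3851, 149, 0]) cube([149, 2202, 2320]);
}
translate([242, 206, 707]) {
  cube([306, 275, 13]);
  translate([0, 0, 13]) cube([306, 13, 59]);
  translate([0, 262, 13]) cube([306, 13, 59]);
  translate([0, 13, 13]) cube([13, 249, 59]);
  translate([293, 13, 13]) cube([13, 249, 59]);
}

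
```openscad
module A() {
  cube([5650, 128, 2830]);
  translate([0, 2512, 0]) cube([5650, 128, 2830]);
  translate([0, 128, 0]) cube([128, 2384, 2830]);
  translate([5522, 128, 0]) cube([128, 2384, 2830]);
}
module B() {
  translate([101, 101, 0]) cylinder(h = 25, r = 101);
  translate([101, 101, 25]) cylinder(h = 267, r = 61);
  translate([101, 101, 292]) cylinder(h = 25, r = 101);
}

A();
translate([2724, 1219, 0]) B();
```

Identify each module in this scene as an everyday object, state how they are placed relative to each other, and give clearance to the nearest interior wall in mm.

A is a house frame. B is a spool. The spool sits inside the house frame, centred. The clearance to the nearest interior wall is 1091 mm.

Clearances: x = 2596, y = 1091; minimum 1091 mm.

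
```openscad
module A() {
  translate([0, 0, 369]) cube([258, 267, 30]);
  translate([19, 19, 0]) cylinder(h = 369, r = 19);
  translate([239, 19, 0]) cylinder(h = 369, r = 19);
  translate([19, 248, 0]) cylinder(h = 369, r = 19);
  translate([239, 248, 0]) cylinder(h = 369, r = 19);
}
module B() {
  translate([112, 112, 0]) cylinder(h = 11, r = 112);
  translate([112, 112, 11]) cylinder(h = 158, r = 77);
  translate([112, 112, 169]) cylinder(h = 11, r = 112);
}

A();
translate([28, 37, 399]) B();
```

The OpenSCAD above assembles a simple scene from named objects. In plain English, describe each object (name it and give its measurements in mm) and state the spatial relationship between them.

A is a simple wooden stool: a rectangular seat 258 mm (x) by 267 mm (y), 30 mm thick, top face at z = 399 mm, on four round legs, each 38 mm in diameter. The legs rest on z = 0, each leg's axis is inset half a diameter from the nearest pair of seat edges (so the leg's bounding box is flush with the corner).

B is a spool: two coaxial disc flanges of radius 112 mm and thickness 11 mm, joined by a core cylinder of radius 77 mm and height 158 mm. The lower flange rests on z = 0 and the three cylinders share a vertical axis.

The spool is on top of the stool.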